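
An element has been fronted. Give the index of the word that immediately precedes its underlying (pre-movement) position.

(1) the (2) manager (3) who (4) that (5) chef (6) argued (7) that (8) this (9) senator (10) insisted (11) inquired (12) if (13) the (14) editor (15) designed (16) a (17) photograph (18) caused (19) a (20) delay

The displaced element is "the manager" (word 2).
It is linked across 2 clause boundaries (that → Ø).
It functions as the subject of "inquired", so the gap sits immediately after word 10 ("insisted").
Base order: That chef argued that this senator insisted that the manager inquired if the editor designed a photograph.

10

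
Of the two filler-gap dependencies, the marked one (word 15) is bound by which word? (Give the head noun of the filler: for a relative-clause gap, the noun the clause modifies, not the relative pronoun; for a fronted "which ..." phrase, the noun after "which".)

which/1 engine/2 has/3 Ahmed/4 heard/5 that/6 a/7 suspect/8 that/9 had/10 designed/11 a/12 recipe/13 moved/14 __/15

2

The marked gap is the direct object of "moved".
Its filler is the fronted wh-phrase "which engine", at word 2.
(The other dependency links word 8 to a gap after word 9.)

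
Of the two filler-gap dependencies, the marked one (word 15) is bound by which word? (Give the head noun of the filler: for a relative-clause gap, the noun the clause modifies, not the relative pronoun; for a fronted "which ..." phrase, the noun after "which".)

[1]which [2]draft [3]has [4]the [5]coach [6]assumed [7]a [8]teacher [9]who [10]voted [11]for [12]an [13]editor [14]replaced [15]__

2

The marked gap is the direct object of "replaced".
Its filler is the fronted wh-phrase "which draft", at word 2.
(The other dependency links word 8 to a gap after word 9.)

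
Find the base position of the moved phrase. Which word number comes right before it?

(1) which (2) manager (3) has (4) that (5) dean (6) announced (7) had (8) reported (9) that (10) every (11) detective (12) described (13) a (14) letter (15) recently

The displaced element is "which manager" (word 2).
It is linked across 1 clause boundary (Ø).
It functions as the subject of "reported", so the gap sits immediately after word 6 ("announced").
Base order: That dean has announced that which manager had reported that every detective described a letter recently.

6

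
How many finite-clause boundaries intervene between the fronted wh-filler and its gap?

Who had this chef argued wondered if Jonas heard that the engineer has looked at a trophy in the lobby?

"who" is extracted from the subject of "wondered".
Boundaries crossed, outermost first: [Ø] — 1 in total.

1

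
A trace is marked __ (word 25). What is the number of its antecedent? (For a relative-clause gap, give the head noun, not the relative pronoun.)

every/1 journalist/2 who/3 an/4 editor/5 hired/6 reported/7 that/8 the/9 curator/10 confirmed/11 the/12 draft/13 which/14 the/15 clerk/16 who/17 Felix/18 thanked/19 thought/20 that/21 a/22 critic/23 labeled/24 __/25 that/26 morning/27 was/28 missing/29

13

The gap at 25 is the object of "labeled", inside a relative clause.
The relative pronoun is "which" (word 14); it is bound by the head noun immediately before it.
Its filler is the head noun "draft", at word 13.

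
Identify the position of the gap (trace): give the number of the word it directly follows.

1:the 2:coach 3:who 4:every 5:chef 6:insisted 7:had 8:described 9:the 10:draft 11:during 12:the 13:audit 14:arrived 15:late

The displaced element is "the coach" (word 2).
It is linked across 1 clause boundary (Ø).
It functions as the subject of "described", so the gap sits immediately after word 6 ("insisted").
Base order: Every chef insisted the coach had described the draft during the audit.

6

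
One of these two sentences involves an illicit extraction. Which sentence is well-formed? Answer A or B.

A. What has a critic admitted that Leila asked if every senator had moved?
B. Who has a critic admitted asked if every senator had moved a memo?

In A, the wh-phrase is extracted from inside a wh-island (introduced by "if"), which blocks movement.
In B, the extraction path crosses only that-complement boundaries, which are transparent.
So B is grammatical.

B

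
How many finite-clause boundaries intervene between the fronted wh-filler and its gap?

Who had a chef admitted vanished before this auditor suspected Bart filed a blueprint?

"who" is extracted from the subject of "vanished".
Boundaries crossed, outermost first: [Ø] — 1 in total.

1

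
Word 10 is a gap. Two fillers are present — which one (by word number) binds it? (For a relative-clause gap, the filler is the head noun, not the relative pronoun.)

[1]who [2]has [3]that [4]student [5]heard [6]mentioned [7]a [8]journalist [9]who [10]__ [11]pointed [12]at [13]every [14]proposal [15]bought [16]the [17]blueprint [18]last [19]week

The marked gap is inside the relative clause, the subject of "pointed".
Its filler is the head noun "journalist" (via "who"), at word 8.
(The other dependency links word 1 to a gap after word 5.)

8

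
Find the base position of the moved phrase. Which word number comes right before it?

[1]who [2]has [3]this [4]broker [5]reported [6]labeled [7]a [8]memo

5

The displaced element is "who" (word 1).
It is linked across 1 clause boundary (Ø).
It functions as the subject of "labeled", so the gap sits immediately after word 5 ("reported").
Base order: This broker has reported that who labeled a memo.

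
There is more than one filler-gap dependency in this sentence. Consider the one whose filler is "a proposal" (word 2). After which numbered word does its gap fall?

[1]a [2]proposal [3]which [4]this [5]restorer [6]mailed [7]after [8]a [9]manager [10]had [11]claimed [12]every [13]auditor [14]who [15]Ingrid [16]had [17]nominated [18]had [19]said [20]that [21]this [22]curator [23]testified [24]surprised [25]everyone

The displaced element is "a proposal" (word 2).
It functions as the direct object of "mailed", so the gap sits immediately after word 6 ("mailed").
Base order: This restorer mailed a proposal after a manager had claimed every auditor who Ingrid had nominated had said that this curator testified.

6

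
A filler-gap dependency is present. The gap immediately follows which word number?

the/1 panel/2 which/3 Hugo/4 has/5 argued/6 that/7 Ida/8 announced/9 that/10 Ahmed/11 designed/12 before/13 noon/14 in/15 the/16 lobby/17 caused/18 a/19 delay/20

12

The displaced element is "the panel" (word 2).
It is linked across 2 clause boundaries (that → that).
It functions as the direct object of "designed", so the gap sits immediately after word 12 ("designed").
Base order: Hugo has argued that Ida announced that Ahmed designed the panel before noon in the lobby.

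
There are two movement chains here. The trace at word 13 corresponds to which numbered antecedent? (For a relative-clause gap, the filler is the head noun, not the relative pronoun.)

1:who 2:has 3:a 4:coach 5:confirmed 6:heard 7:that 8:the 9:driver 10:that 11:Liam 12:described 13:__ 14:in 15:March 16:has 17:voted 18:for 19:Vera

9

The marked gap is inside the relative clause, the direct object of "described".
Its filler is the head noun "driver" (via "that"), at word 9.
(The other dependency links word 1 to a gap after word 5.)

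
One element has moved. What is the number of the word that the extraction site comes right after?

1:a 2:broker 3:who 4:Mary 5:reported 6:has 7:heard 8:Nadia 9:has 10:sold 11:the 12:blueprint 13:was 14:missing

The displaced element is "a broker" (word 2).
It is linked across 1 clause boundary (Ø).
It functions as the subject of "heard", so the gap sits immediately after word 5 ("reported").
Base order: Mary reported a broker has heard Nadia has sold the blueprint.

5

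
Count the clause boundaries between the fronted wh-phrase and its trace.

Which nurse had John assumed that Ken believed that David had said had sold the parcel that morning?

"which nurse" is extracted from the subject of "sold".
Boundaries crossed, outermost first: [that], [that], [Ø] — 3 in total.

3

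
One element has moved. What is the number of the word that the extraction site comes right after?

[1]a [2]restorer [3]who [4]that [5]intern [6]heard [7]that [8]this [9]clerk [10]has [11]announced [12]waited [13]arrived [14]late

11

The displaced element is "a restorer" (word 2).
It is linked across 2 clause boundaries (that → Ø).
It functions as the subject of "waited", so the gap sits immediately after word 11 ("announced").
Base order: That intern heard that this clerk has announced a restorer waited.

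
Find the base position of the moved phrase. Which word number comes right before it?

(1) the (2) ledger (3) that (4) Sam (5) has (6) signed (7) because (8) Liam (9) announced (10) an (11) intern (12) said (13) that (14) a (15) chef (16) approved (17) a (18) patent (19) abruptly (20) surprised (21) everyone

The displaced element is "the ledger" (word 2).
It functions as the direct object of "signed", so the gap sits immediately after word 6 ("signed").
Base order: Sam has signed the ledger because Liam announced an intern said that a chef approved a patent abruptly.

6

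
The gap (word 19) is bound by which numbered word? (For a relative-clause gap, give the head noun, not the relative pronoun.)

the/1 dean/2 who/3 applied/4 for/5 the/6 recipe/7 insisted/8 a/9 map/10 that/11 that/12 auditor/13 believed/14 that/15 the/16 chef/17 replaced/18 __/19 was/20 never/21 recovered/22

The gap at 19 is the object of "replaced", inside a relative clause.
The relative pronoun is "that" (word 11); it is bound by the head noun immediately before it.
Its filler is the head noun "map", at word 10.

10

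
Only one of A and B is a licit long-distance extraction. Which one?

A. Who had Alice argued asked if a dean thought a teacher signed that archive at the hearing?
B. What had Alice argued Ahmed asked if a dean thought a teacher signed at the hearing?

In B, the wh-phrase is extracted from inside a wh-island (introduced by "if"), which blocks movement.
In A, the extraction path crosses only that-complement boundaries, which are transparent.
So A is grammatical.

A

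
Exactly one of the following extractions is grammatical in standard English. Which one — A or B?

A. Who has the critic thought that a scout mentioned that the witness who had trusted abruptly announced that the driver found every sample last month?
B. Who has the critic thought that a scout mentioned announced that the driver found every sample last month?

In A, the wh-phrase is extracted from inside a complex-NP island (relative clause) (introduced by "who"), which blocks movement.
In B, the extraction path crosses only that-complement boundaries, which are transparent.
So B is grammatical.

B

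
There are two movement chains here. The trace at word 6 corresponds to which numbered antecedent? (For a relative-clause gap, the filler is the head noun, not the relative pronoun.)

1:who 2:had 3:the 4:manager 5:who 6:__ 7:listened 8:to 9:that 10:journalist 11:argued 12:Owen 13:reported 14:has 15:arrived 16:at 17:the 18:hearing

The marked gap is inside the relative clause, the subject of "listened".
Its filler is the head noun "manager" (via "who"), at word 4.
(The other dependency links word 1 to a gap after word 13.)

4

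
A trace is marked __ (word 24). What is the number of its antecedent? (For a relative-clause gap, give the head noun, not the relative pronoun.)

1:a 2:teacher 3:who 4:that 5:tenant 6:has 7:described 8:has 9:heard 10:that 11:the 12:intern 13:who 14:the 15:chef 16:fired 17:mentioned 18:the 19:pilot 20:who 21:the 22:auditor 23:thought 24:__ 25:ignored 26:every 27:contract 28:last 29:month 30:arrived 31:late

19

The gap at 24 is the subject of "ignored", inside a relative clause.
The relative pronoun is "who" (word 20); it is bound by the head noun immediately before it.
Its filler is the head noun "pilot", at word 19.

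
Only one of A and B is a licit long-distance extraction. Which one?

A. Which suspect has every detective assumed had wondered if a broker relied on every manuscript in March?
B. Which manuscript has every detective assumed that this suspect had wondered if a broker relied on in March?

A

In B, the wh-phrase is extracted from inside a wh-island (introduced by "if"), which blocks movement.
In A, the extraction path crosses only that-complement boundaries, which are transparent.
So A is grammatical.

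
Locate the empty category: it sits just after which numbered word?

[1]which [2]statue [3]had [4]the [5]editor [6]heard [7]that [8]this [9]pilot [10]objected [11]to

11

The displaced element is "which statue" (word 2).
It is linked across 1 clause boundary (that).
It functions as the object of the preposition "to" of "objected", so the gap sits immediately after word 11 ("to").
Base order: The editor had heard that this pilot objected to which statue.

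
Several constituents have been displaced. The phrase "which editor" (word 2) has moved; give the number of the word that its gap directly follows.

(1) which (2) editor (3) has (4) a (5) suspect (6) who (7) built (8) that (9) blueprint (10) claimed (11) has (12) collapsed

10

The displaced element is "which editor" (word 2).
It is linked across 1 clause boundary (Ø).
It functions as the subject of "collapsed", so the gap sits immediately after word 10 ("claimed").
Base order: A suspect who built that blueprint has claimed that which editor has collapsed.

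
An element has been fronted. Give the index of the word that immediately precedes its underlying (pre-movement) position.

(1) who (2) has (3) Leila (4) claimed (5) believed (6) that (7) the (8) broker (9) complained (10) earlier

The displaced element is "who" (word 1).
It is linked across 1 clause boundary (Ø).
It functions as the subject of "believed", so the gap sits immediately after word 4 ("claimed").
Base order: Leila has claimed that who believed that the broker complained earlier.

4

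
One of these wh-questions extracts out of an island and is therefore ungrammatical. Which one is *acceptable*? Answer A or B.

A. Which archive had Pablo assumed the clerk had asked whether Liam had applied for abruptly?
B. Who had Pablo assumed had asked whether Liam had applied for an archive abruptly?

In A, the wh-phrase is extracted from inside a wh-island (introduced by "whether"), which blocks movement.
In B, the extraction path crosses only that-complement boundaries, which are transparent.
So B is grammatical.

B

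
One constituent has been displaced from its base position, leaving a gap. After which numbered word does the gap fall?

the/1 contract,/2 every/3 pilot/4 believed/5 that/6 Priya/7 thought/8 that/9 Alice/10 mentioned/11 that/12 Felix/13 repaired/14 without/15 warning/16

The displaced element is "the contract" (word 2).
It is linked across 3 clause boundaries (that → that → that).
It functions as the direct object of "repaired", so the gap sits immediately after word 14 ("repaired").
Base order: Every pilot believed that Priya thought that Alice mentioned that Felix repaired the contract without warning.

14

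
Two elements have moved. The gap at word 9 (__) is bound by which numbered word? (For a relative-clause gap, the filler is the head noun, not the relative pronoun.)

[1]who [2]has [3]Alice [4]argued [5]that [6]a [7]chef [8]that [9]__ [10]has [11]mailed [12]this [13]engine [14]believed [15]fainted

7

The marked gap is inside the relative clause, the subject of "mailed".
Its filler is the head noun "chef" (via "that"), at word 7.
(The other dependency links word 1 to a gap after word 14.)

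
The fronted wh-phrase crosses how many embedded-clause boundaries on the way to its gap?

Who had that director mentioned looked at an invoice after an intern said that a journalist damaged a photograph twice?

1

"who" is extracted from the subject of "looked".
Boundaries crossed, outermost first: [Ø] — 1 in total.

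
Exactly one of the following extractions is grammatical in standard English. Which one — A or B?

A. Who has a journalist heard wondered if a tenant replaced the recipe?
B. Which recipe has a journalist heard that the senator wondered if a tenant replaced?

In B, the wh-phrase is extracted from inside a wh-island (introduced by "if"), which blocks movement.
In A, the extraction path crosses only that-complement boundaries, which are transparent.
So A is grammatical.

A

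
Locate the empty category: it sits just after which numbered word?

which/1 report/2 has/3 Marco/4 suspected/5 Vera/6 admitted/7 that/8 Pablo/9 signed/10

The displaced element is "which report" (word 2).
It is linked across 2 clause boundaries (Ø → that).
It functions as the direct object of "signed", so the gap sits immediately after word 10 ("signed").
Base order: Marco has suspected Vera admitted that Pablo signed which report.

10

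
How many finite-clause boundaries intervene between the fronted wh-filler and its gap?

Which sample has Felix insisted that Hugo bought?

1

"which sample" is extracted from the object of "bought".
Boundaries crossed, outermost first: [that] — 1 in total.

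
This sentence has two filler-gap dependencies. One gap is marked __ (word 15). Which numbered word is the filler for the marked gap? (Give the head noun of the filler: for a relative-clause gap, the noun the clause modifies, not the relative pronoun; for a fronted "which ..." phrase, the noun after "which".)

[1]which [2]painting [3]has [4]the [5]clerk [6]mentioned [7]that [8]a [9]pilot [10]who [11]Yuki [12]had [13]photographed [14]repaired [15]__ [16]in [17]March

2

The marked gap is the direct object of "repaired".
Its filler is the fronted wh-phrase "which painting", at word 2.
(The other dependency links word 9 to a gap after word 13.)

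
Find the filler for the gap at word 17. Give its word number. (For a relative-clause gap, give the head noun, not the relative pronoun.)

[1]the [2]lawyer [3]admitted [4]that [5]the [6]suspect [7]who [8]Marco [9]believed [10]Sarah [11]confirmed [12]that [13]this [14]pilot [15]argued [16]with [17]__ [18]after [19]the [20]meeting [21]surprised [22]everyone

6

The gap at 17 is the prepositional object of "argued", inside a relative clause.
The relative pronoun is "who" (word 7); it is bound by the head noun immediately before it.
Its filler is the head noun "suspect", at word 6.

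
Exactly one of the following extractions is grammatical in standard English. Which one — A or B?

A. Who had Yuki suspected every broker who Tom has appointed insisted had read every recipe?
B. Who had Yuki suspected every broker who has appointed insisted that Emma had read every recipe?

A

In B, the wh-phrase is extracted from inside a complex-NP island (relative clause) (introduced by "who"), which blocks movement.
In A, the extraction path crosses only that-complement boundaries, which are transparent.
So A is grammatical.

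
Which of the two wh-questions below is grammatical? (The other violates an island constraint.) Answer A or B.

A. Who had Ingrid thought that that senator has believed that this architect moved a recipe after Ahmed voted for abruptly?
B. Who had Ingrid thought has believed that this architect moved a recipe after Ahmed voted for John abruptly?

B

In A, the wh-phrase is extracted from inside an adjunct island (introduced by "after"), which blocks movement.
In B, the extraction path crosses only that-complement boundaries, which are transparent.
So B is grammatical.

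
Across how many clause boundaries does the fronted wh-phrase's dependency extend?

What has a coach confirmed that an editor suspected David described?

"what" is extracted from the object of "described".
Boundaries crossed, outermost first: [that], [Ø] — 2 in total.

2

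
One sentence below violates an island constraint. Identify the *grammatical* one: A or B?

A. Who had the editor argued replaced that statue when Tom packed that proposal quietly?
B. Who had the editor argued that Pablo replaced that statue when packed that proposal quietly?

A

In B, the wh-phrase is extracted from inside an adjunct island (introduced by "when"), which blocks movement.
In A, the extraction path crosses only that-complement boundaries, which are transparent.
So A is grammatical.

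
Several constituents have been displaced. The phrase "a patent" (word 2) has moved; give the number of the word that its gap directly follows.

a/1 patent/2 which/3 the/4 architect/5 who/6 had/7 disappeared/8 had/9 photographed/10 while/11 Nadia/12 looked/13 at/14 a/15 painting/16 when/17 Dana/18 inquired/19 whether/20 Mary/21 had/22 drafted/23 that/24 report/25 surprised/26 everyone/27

10

The displaced element is "a patent" (word 2).
It functions as the direct object of "photographed", so the gap sits immediately after word 10 ("photographed").
Base order: The architect who had disappeared had photographed a patent while Nadia looked at a painting when Dana inquired whether Mary had drafted that report.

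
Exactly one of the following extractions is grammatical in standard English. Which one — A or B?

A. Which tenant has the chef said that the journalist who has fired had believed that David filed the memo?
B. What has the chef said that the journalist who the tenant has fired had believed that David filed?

B

In A, the wh-phrase is extracted from inside a complex-NP island (relative clause) (introduced by "who"), which blocks movement.
In B, the extraction path crosses only that-complement boundaries, which are transparent.
So B is grammatical.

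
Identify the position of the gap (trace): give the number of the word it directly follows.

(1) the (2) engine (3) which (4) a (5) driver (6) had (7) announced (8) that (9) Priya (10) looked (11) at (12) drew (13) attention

11

The displaced element is "the engine" (word 2).
It is linked across 1 clause boundary (that).
It functions as the object of the preposition "at" of "looked", so the gap sits immediately after word 11 ("at").
Base order: A driver had announced that Priya looked at the engine.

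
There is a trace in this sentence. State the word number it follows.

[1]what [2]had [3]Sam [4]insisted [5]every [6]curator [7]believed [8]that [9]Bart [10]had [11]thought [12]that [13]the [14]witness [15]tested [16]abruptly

The displaced element is "what" (word 1).
It is linked across 3 clause boundaries (Ø → that → that).
It functions as the direct object of "tested", so the gap sits immediately after word 15 ("tested").
Base order: Sam had insisted every curator believed that Bart had thought that the witness tested what abruptly.

15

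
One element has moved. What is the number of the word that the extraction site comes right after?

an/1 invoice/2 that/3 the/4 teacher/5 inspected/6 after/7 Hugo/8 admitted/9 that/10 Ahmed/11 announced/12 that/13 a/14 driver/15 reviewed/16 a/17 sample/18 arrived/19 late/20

The displaced element is "an invoice" (word 2).
It functions as the direct object of "inspected", so the gap sits immediately after word 6 ("inspected").
Base order: The teacher inspected an invoice after Hugo admitted that Ahmed announced that a driver reviewed a sample.

6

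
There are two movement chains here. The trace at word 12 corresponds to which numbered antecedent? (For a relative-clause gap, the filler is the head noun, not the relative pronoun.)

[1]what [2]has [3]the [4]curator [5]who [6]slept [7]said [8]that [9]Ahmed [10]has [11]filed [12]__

The marked gap is the direct object of "filed".
Its filler is the fronted wh-phrase "what", at word 1.
(The other dependency links word 4 to a gap after word 5.)

1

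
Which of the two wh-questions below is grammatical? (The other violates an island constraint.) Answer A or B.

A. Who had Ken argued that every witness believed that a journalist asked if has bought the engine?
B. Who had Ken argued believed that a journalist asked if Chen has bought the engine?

In A, the wh-phrase is extracted from inside a wh-island (introduced by "if"), which blocks movement.
In B, the extraction path crosses only that-complement boundaries, which are transparent.
So B is grammatical.

B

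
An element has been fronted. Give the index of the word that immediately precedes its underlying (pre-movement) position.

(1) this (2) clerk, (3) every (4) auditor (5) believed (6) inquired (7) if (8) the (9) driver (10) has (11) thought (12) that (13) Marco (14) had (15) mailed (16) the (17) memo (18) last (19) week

5

The displaced element is "this clerk" (word 2).
It is linked across 1 clause boundary (Ø).
It functions as the subject of "inquired", so the gap sits immediately after word 5 ("believed").
Base order: Every auditor believed this clerk inquired if the driver has thought that Marco had mailed the memo last week.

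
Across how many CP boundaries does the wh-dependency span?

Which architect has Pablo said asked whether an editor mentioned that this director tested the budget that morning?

"which architect" is extracted from the subject of "asked".
Boundaries crossed, outermost first: [Ø] — 1 in total.

1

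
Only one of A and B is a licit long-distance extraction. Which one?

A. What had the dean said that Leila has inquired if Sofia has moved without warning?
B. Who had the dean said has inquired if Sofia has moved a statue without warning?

B

In A, the wh-phrase is extracted from inside a wh-island (introduced by "if"), which blocks movement.
In B, the extraction path crosses only that-complement boundaries, which are transparent.
So B is grammatical.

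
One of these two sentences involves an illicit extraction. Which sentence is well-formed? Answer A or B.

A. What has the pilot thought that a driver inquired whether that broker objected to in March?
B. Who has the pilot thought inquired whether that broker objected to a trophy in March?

B

In A, the wh-phrase is extracted from inside a wh-island (introduced by "whether"), which blocks movement.
In B, the extraction path crosses only that-complement boundaries, which are transparent.
So B is grammatical.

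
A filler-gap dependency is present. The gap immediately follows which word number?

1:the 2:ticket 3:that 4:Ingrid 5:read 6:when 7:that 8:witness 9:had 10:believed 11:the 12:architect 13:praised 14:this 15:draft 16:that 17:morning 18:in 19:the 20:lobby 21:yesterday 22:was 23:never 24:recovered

The displaced element is "the ticket" (word 2).
It functions as the direct object of "read", so the gap sits immediately after word 5 ("read").
Base order: Ingrid read the ticket when that witness had believed the architect praised this draft that morning in the lobby yesterday.

5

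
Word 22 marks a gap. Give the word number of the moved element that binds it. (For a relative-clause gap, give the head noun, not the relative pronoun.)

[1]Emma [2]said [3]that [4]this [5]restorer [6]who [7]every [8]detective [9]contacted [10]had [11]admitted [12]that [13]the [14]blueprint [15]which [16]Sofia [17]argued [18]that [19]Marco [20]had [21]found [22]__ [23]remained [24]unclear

The gap at 22 is the object of "found", inside a relative clause.
The relative pronoun is "which" (word 15); it is bound by the head noun immediately before it.
Its filler is the head noun "blueprint", at word 14.

14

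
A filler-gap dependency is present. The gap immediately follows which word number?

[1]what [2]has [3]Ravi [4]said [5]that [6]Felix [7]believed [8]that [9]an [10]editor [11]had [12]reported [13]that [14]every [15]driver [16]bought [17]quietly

The displaced element is "what" (word 1).
It is linked across 3 clause boundaries (that → that → that).
It functions as the direct object of "bought", so the gap sits immediately after word 16 ("bought").
Base order: Ravi has said that Felix believed that an editor had reported that every driver bought what quietly.

16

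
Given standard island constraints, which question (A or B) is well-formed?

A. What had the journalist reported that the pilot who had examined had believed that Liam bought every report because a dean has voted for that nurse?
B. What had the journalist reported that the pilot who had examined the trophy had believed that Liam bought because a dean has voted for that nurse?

B

In A, the wh-phrase is extracted from inside a complex-NP island (relative clause) (introduced by "who"), which blocks movement.
In B, the extraction path crosses only that-complement boundaries, which are transparent.
So B is grammatical.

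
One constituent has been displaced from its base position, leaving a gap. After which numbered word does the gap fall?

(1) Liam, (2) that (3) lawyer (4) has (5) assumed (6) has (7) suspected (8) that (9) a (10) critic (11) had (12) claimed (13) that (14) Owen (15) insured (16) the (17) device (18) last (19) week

The displaced element is "Liam" (word 1).
It is linked across 1 clause boundary (Ø).
It functions as the subject of "suspected", so the gap sits immediately after word 5 ("assumed").
Base order: That lawyer has assumed that Liam has suspected that a critic had claimed that Owen insured the device last week.

5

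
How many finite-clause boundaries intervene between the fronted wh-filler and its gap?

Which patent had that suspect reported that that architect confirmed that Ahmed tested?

2

"which patent" is extracted from the object of "tested".
Boundaries crossed, outermost first: [that], [that] — 2 in total.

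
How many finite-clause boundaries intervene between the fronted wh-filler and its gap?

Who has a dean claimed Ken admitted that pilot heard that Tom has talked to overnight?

3

"who" is extracted from the PP object of "talked".
Boundaries crossed, outermost first: [Ø], [Ø], [that] — 3 in total.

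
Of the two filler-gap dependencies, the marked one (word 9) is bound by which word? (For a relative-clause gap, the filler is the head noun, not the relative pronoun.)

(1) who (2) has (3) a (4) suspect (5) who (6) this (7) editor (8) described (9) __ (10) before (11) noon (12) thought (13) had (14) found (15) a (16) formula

The marked gap is inside the relative clause, the direct object of "described".
Its filler is the head noun "suspect" (via "who"), at word 4.
(The other dependency links word 1 to a gap after word 12.)

4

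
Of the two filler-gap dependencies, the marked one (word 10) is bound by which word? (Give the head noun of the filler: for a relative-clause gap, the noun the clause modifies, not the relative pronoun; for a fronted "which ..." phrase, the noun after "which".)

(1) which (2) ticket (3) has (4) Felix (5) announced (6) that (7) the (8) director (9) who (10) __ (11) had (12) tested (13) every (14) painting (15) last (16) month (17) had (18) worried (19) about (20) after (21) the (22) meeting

The marked gap is inside the relative clause, the subject of "tested".
Its filler is the head noun "director" (via "who"), at word 8.
(The other dependency links word 2 to a gap after word 19.)

8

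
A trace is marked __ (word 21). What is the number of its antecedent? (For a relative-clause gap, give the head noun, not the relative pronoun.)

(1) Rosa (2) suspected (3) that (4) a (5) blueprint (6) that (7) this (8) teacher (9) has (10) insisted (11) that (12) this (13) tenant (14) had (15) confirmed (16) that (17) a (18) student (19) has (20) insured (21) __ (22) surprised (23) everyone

The gap at 21 is the object of "insured", inside a relative clause.
The relative pronoun is "that" (word 6); it is bound by the head noun immediately before it.
Its filler is the head noun "blueprint", at word 5.

5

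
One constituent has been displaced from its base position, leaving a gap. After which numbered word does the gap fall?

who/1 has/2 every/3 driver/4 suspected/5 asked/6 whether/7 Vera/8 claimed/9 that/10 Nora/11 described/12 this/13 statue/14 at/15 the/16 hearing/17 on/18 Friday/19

5

The displaced element is "who" (word 1).
It is linked across 1 clause boundary (Ø).
It functions as the subject of "asked", so the gap sits immediately after word 5 ("suspected").
Base order: Every driver has suspected that who asked whether Vera claimed that Nora described this statue at the hearing on Friday.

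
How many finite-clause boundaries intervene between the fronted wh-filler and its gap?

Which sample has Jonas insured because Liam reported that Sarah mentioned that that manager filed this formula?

"which sample" originates inside the matrix clause — no clause boundary is crossed.

0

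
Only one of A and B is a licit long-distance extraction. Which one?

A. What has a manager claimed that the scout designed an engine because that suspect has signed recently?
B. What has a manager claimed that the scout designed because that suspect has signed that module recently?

In A, the wh-phrase is extracted from inside an adjunct island (introduced by "because"), which blocks movement.
In B, the extraction path crosses only that-complement boundaries, which are transparent.
So B is grammatical.

B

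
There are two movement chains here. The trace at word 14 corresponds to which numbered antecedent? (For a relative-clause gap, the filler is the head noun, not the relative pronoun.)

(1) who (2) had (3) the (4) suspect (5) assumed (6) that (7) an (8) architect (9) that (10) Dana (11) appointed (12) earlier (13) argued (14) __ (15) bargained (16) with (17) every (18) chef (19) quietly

The marked gap is the subject of "bargained".
Its filler is the fronted wh-phrase "who", at word 1.
(The other dependency links word 8 to a gap after word 11.)

1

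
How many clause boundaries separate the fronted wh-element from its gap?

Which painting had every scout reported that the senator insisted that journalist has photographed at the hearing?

"which painting" is extracted from the object of "photographed".
Boundaries crossed, outermost first: [that], [Ø] — 2 in total.

2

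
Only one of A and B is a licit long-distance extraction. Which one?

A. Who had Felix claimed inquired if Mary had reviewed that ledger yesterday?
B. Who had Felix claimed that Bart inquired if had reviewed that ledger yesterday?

A

In B, the wh-phrase is extracted from inside a wh-island (introduced by "if"), which blocks movement.
In A, the extraction path crosses only that-complement boundaries, which are transparent.
So A is grammatical.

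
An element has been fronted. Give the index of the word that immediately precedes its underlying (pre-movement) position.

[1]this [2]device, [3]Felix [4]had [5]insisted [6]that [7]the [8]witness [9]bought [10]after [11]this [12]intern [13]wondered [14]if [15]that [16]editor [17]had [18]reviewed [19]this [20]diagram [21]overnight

9

The displaced element is "this device" (word 2).
It is linked across 1 clause boundary (that).
It functions as the direct object of "bought", so the gap sits immediately after word 9 ("bought").
Base order: Felix had insisted that the witness bought this device after this intern wondered if that editor had reviewed this diagram overnight.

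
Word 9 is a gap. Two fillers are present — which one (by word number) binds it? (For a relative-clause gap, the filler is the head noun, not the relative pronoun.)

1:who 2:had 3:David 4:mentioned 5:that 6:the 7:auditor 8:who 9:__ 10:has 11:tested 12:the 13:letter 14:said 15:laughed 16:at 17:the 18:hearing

7

The marked gap is inside the relative clause, the subject of "tested".
Its filler is the head noun "auditor" (via "who"), at word 7.
(The other dependency links word 1 to a gap after word 14.)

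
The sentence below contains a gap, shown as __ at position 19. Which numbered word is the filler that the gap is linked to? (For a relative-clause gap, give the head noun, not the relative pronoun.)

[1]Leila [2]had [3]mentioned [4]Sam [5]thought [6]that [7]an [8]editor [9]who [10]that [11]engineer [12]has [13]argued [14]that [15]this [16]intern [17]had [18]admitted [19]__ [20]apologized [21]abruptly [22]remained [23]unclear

The gap at 19 is the subject of "apologized", inside a relative clause.
The relative pronoun is "who" (word 9); it is bound by the head noun immediately before it.
Its filler is the head noun "editor", at word 8.

8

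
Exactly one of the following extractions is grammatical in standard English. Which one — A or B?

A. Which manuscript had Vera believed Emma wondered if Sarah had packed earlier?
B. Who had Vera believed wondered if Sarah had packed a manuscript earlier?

B

In A, the wh-phrase is extracted from inside a wh-island (introduced by "if"), which blocks movement.
In B, the extraction path crosses only that-complement boundaries, which are transparent.
So B is grammatical.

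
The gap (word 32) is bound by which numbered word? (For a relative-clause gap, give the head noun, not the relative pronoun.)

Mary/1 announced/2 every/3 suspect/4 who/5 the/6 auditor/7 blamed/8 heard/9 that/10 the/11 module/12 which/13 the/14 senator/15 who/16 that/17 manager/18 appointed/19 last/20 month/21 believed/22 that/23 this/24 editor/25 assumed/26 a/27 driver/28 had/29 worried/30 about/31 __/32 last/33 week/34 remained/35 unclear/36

12

The gap at 32 is the prepositional object of "worried", inside a relative clause.
The relative pronoun is "which" (word 13); it is bound by the head noun immediately before it.
Its filler is the head noun "module", at word 12.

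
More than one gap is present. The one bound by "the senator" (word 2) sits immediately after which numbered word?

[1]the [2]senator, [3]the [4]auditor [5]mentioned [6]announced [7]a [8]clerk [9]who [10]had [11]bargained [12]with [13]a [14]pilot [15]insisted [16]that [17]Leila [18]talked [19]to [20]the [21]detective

The displaced element is "the senator" (word 2).
It is linked across 1 clause boundary (Ø).
It functions as the subject of "announced", so the gap sits immediately after word 5 ("mentioned").
Base order: The auditor mentioned that the senator announced a clerk who had bargained with a pilot insisted that Leila talked to the detective.

5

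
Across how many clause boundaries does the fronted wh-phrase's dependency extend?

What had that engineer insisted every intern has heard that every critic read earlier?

2

"what" is extracted from the object of "read".
Boundaries crossed, outermost first: [Ø], [that] — 2 in total.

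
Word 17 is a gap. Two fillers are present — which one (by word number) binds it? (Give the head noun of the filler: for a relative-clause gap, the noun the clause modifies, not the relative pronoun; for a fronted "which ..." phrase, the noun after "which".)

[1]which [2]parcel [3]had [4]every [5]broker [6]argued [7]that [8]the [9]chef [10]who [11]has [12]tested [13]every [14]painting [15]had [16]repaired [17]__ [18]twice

The marked gap is the direct object of "repaired".
Its filler is the fronted wh-phrase "which parcel", at word 2.
(The other dependency links word 9 to a gap after word 10.)

2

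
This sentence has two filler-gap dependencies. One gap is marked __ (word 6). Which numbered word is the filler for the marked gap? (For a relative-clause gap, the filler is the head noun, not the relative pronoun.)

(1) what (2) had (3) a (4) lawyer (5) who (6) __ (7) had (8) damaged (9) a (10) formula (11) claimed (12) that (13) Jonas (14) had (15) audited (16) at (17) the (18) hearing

The marked gap is inside the relative clause, the subject of "damaged".
Its filler is the head noun "lawyer" (via "who"), at word 4.
(The other dependency links word 1 to a gap after word 15.)

4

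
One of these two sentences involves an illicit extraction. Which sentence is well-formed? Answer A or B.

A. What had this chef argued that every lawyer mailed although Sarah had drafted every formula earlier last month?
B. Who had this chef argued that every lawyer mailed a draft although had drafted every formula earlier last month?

A

In B, the wh-phrase is extracted from inside an adjunct island (introduced by "although"), which blocks movement.
In A, the extraction path crosses only that-complement boundaries, which are transparent.
So A is grammatical.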